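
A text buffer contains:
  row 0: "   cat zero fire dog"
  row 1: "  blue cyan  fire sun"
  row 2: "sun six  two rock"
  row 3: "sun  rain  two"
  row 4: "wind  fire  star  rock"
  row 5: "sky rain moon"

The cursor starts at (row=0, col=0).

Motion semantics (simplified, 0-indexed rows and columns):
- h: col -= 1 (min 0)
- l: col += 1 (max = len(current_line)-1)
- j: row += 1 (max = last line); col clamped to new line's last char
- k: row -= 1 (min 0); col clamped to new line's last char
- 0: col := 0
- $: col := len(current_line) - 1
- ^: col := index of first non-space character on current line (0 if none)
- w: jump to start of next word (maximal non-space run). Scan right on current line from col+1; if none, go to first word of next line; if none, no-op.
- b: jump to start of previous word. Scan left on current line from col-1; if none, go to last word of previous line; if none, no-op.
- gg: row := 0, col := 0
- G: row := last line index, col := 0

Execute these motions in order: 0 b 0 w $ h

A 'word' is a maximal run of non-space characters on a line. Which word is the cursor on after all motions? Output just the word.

Answer: dog

Derivation:
After 1 (0): row=0 col=0 char='_'
After 2 (b): row=0 col=0 char='_'
After 3 (0): row=0 col=0 char='_'
After 4 (w): row=0 col=3 char='c'
After 5 ($): row=0 col=19 char='g'
After 6 (h): row=0 col=18 char='o'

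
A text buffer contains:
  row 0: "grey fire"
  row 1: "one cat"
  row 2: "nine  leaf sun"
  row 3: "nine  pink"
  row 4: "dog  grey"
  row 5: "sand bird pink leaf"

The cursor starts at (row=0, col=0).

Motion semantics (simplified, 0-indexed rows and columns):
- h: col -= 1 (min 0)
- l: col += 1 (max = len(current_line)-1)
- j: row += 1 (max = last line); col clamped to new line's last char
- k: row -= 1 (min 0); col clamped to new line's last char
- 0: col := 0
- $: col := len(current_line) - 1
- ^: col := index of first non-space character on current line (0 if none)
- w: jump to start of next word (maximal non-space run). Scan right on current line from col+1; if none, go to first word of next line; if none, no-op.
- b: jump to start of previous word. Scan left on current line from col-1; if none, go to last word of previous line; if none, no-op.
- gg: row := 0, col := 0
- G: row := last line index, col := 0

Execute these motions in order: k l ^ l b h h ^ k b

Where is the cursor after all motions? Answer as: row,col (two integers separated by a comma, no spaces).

After 1 (k): row=0 col=0 char='g'
After 2 (l): row=0 col=1 char='r'
After 3 (^): row=0 col=0 char='g'
After 4 (l): row=0 col=1 char='r'
After 5 (b): row=0 col=0 char='g'
After 6 (h): row=0 col=0 char='g'
After 7 (h): row=0 col=0 char='g'
After 8 (^): row=0 col=0 char='g'
After 9 (k): row=0 col=0 char='g'
After 10 (b): row=0 col=0 char='g'

Answer: 0,0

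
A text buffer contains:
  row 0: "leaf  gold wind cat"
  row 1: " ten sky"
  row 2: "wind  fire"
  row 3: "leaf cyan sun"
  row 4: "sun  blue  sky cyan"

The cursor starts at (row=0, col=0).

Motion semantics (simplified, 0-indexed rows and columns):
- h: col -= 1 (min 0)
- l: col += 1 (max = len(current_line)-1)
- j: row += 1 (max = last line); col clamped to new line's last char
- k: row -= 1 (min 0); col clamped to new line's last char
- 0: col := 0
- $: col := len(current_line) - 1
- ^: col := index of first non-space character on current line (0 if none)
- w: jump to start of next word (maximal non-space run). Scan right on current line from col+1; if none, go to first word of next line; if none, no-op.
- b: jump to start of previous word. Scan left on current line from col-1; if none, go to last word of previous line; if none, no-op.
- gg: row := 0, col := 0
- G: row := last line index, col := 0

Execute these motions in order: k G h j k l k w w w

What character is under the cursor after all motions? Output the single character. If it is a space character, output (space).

Answer: c

Derivation:
After 1 (k): row=0 col=0 char='l'
After 2 (G): row=4 col=0 char='s'
After 3 (h): row=4 col=0 char='s'
After 4 (j): row=4 col=0 char='s'
After 5 (k): row=3 col=0 char='l'
After 6 (l): row=3 col=1 char='e'
After 7 (k): row=2 col=1 char='i'
After 8 (w): row=2 col=6 char='f'
After 9 (w): row=3 col=0 char='l'
After 10 (w): row=3 col=5 char='c'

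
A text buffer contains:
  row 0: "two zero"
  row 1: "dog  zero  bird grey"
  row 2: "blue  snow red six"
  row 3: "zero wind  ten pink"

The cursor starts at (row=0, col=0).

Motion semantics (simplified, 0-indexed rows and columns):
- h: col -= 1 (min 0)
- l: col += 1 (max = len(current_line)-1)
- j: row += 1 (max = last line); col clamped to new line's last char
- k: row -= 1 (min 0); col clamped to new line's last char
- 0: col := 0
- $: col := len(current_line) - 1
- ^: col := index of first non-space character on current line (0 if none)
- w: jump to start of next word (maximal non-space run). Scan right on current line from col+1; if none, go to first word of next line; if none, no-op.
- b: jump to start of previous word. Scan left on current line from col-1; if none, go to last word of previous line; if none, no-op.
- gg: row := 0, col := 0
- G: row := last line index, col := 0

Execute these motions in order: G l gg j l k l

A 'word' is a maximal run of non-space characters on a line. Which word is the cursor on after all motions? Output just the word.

Answer: two

Derivation:
After 1 (G): row=3 col=0 char='z'
After 2 (l): row=3 col=1 char='e'
After 3 (gg): row=0 col=0 char='t'
After 4 (j): row=1 col=0 char='d'
After 5 (l): row=1 col=1 char='o'
After 6 (k): row=0 col=1 char='w'
After 7 (l): row=0 col=2 char='o'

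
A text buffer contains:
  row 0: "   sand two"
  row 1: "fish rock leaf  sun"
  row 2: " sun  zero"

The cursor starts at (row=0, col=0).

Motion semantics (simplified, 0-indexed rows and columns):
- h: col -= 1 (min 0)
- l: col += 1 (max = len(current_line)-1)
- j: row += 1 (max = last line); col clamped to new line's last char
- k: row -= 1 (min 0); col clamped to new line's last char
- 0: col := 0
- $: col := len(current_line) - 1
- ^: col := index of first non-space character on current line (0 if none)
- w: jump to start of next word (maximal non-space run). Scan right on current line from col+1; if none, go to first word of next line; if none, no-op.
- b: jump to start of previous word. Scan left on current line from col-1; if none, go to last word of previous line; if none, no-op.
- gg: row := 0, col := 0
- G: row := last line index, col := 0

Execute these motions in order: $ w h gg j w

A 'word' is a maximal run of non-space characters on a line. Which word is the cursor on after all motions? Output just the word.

Answer: rock

Derivation:
After 1 ($): row=0 col=10 char='o'
After 2 (w): row=1 col=0 char='f'
After 3 (h): row=1 col=0 char='f'
After 4 (gg): row=0 col=0 char='_'
After 5 (j): row=1 col=0 char='f'
After 6 (w): row=1 col=5 char='r'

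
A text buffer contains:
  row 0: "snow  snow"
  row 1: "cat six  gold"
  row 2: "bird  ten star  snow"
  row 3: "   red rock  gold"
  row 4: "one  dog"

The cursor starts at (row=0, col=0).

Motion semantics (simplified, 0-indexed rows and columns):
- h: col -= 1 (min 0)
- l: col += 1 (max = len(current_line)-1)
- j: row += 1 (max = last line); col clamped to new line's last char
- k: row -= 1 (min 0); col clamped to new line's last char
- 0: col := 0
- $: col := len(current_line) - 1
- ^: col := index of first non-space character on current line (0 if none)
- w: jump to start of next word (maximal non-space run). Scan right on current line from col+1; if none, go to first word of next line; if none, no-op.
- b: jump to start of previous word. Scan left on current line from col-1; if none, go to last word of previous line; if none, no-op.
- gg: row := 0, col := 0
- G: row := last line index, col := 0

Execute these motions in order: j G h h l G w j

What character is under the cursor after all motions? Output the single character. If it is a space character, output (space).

After 1 (j): row=1 col=0 char='c'
After 2 (G): row=4 col=0 char='o'
After 3 (h): row=4 col=0 char='o'
After 4 (h): row=4 col=0 char='o'
After 5 (l): row=4 col=1 char='n'
After 6 (G): row=4 col=0 char='o'
After 7 (w): row=4 col=5 char='d'
After 8 (j): row=4 col=5 char='d'

Answer: d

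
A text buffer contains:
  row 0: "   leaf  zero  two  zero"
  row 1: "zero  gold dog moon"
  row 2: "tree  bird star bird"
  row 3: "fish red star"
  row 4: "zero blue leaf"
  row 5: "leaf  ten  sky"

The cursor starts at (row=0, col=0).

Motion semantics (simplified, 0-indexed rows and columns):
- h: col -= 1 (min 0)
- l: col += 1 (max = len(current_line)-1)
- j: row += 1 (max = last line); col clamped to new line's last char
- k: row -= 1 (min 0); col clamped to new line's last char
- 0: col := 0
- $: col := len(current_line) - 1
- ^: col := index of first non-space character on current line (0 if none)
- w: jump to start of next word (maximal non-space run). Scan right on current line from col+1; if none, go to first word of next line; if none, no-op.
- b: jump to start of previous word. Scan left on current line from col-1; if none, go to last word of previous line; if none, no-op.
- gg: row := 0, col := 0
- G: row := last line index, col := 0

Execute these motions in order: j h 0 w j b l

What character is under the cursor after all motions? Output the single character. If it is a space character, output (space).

After 1 (j): row=1 col=0 char='z'
After 2 (h): row=1 col=0 char='z'
After 3 (0): row=1 col=0 char='z'
After 4 (w): row=1 col=6 char='g'
After 5 (j): row=2 col=6 char='b'
After 6 (b): row=2 col=0 char='t'
After 7 (l): row=2 col=1 char='r'

Answer: r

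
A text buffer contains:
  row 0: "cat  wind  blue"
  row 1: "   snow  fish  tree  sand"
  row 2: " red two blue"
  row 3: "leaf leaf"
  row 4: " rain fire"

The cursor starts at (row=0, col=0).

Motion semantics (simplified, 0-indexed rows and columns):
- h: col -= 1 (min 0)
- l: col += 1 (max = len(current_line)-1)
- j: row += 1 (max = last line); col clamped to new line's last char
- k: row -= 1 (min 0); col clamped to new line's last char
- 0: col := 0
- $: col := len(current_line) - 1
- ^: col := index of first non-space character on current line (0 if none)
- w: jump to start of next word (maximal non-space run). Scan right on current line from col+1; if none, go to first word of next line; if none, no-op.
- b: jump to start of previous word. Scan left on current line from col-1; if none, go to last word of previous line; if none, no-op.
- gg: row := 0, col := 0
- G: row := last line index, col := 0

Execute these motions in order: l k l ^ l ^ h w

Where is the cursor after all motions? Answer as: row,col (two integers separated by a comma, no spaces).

Answer: 0,5

Derivation:
After 1 (l): row=0 col=1 char='a'
After 2 (k): row=0 col=1 char='a'
After 3 (l): row=0 col=2 char='t'
After 4 (^): row=0 col=0 char='c'
After 5 (l): row=0 col=1 char='a'
After 6 (^): row=0 col=0 char='c'
After 7 (h): row=0 col=0 char='c'
After 8 (w): row=0 col=5 char='w'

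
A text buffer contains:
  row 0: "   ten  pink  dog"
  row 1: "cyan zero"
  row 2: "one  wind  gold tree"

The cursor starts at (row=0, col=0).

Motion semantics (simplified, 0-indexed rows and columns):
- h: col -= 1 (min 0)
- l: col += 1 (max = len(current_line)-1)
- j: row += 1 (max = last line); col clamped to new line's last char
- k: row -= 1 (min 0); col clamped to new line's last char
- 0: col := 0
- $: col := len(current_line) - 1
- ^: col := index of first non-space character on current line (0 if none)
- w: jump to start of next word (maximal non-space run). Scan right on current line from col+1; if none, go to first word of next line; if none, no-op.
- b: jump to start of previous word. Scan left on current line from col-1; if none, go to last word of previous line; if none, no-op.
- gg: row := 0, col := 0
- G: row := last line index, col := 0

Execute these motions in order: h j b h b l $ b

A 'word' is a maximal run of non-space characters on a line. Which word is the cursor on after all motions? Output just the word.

Answer: dog

Derivation:
After 1 (h): row=0 col=0 char='_'
After 2 (j): row=1 col=0 char='c'
After 3 (b): row=0 col=14 char='d'
After 4 (h): row=0 col=13 char='_'
After 5 (b): row=0 col=8 char='p'
After 6 (l): row=0 col=9 char='i'
After 7 ($): row=0 col=16 char='g'
After 8 (b): row=0 col=14 char='d'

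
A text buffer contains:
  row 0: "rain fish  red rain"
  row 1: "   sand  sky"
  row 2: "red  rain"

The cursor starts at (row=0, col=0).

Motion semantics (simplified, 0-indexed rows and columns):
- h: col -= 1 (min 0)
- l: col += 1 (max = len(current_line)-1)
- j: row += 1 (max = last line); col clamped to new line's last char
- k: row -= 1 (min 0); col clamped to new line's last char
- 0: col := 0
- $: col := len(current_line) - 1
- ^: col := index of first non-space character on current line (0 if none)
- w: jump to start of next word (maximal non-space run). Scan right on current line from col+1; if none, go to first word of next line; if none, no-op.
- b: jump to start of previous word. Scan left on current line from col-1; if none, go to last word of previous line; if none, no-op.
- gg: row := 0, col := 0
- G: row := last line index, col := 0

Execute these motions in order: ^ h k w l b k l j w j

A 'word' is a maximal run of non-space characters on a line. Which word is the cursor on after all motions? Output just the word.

Answer: rain

Derivation:
After 1 (^): row=0 col=0 char='r'
After 2 (h): row=0 col=0 char='r'
After 3 (k): row=0 col=0 char='r'
After 4 (w): row=0 col=5 char='f'
After 5 (l): row=0 col=6 char='i'
After 6 (b): row=0 col=5 char='f'
After 7 (k): row=0 col=5 char='f'
After 8 (l): row=0 col=6 char='i'
After 9 (j): row=1 col=6 char='d'
After 10 (w): row=1 col=9 char='s'
After 11 (j): row=2 col=8 char='n'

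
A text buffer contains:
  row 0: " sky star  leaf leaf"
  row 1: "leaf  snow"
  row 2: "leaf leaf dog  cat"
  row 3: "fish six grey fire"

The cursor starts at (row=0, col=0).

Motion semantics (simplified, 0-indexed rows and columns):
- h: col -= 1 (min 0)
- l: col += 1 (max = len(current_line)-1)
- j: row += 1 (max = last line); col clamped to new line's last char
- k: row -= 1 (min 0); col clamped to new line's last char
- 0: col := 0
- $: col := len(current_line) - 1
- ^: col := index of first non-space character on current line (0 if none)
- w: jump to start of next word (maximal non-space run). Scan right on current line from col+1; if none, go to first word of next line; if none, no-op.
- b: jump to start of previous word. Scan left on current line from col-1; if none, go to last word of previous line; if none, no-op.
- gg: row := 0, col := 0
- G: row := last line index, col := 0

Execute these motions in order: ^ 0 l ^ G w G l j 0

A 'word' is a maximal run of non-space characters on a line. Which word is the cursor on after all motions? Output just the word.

Answer: fish

Derivation:
After 1 (^): row=0 col=1 char='s'
After 2 (0): row=0 col=0 char='_'
After 3 (l): row=0 col=1 char='s'
After 4 (^): row=0 col=1 char='s'
After 5 (G): row=3 col=0 char='f'
After 6 (w): row=3 col=5 char='s'
After 7 (G): row=3 col=0 char='f'
After 8 (l): row=3 col=1 char='i'
After 9 (j): row=3 col=1 char='i'
After 10 (0): row=3 col=0 char='f'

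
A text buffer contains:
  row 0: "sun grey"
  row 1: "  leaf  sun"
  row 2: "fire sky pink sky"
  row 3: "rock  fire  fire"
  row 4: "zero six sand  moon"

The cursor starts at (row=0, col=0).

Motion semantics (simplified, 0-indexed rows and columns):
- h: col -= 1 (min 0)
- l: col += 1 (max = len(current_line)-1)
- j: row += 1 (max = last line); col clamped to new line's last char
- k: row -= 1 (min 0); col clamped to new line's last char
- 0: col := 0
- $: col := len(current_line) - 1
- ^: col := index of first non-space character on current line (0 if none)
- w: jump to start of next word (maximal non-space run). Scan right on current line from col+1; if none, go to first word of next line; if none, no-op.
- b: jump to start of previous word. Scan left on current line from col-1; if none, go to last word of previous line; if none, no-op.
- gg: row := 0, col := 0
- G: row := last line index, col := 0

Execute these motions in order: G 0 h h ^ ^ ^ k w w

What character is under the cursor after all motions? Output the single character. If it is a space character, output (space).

After 1 (G): row=4 col=0 char='z'
After 2 (0): row=4 col=0 char='z'
After 3 (h): row=4 col=0 char='z'
After 4 (h): row=4 col=0 char='z'
After 5 (^): row=4 col=0 char='z'
After 6 (^): row=4 col=0 char='z'
After 7 (^): row=4 col=0 char='z'
After 8 (k): row=3 col=0 char='r'
After 9 (w): row=3 col=6 char='f'
After 10 (w): row=3 col=12 char='f'

Answer: f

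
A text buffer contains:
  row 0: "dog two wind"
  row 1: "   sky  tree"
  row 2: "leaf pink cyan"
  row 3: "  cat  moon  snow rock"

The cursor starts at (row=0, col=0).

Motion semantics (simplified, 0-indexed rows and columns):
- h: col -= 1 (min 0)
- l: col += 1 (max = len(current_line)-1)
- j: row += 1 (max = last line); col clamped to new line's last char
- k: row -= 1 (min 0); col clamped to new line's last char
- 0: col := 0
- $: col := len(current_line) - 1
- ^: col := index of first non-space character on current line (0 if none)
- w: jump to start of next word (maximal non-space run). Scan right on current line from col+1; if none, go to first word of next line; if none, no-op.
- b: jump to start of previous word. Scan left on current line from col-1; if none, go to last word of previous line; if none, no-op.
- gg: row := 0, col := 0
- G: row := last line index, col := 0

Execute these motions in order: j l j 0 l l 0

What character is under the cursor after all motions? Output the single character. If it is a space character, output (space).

Answer: l

Derivation:
After 1 (j): row=1 col=0 char='_'
After 2 (l): row=1 col=1 char='_'
After 3 (j): row=2 col=1 char='e'
After 4 (0): row=2 col=0 char='l'
After 5 (l): row=2 col=1 char='e'
After 6 (l): row=2 col=2 char='a'
After 7 (0): row=2 col=0 char='l'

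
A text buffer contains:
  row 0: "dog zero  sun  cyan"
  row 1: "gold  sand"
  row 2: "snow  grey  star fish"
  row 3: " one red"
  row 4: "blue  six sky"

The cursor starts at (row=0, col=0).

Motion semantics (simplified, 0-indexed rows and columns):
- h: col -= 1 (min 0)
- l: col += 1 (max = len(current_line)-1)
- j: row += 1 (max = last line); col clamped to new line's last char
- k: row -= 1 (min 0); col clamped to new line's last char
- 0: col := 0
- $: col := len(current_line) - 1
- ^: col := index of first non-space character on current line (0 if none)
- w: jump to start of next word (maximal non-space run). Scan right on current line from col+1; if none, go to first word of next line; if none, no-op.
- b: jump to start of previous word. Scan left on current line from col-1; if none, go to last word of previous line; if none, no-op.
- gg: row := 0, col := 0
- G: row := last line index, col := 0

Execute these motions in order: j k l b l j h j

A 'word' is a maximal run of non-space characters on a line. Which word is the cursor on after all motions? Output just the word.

Answer: snow

Derivation:
After 1 (j): row=1 col=0 char='g'
After 2 (k): row=0 col=0 char='d'
After 3 (l): row=0 col=1 char='o'
After 4 (b): row=0 col=0 char='d'
After 5 (l): row=0 col=1 char='o'
After 6 (j): row=1 col=1 char='o'
After 7 (h): row=1 col=0 char='g'
After 8 (j): row=2 col=0 char='s'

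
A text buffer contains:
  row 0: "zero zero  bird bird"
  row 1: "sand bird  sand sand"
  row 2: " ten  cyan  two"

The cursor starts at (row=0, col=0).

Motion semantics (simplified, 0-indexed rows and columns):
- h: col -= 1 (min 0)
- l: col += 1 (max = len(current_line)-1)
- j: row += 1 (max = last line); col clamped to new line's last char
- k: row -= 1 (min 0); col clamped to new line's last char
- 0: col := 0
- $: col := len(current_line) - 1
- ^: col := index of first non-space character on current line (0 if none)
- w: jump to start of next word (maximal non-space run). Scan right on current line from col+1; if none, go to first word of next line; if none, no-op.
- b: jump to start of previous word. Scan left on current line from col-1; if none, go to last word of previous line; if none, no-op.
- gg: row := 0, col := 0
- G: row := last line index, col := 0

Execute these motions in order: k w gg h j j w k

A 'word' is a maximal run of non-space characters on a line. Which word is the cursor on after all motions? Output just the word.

After 1 (k): row=0 col=0 char='z'
After 2 (w): row=0 col=5 char='z'
After 3 (gg): row=0 col=0 char='z'
After 4 (h): row=0 col=0 char='z'
After 5 (j): row=1 col=0 char='s'
After 6 (j): row=2 col=0 char='_'
After 7 (w): row=2 col=1 char='t'
After 8 (k): row=1 col=1 char='a'

Answer: sand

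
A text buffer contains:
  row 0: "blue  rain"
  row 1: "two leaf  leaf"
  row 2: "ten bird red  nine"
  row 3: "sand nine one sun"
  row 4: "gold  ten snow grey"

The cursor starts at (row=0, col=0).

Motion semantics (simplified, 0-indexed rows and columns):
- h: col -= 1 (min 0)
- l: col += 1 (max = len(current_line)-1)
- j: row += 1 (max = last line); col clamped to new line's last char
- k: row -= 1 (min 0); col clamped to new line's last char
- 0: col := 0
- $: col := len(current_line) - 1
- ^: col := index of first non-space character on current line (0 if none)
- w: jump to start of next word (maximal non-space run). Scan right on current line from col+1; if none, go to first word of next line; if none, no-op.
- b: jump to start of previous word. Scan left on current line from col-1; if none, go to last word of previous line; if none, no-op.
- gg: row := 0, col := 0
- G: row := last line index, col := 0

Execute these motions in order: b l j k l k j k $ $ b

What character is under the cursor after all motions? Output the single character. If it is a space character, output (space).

After 1 (b): row=0 col=0 char='b'
After 2 (l): row=0 col=1 char='l'
After 3 (j): row=1 col=1 char='w'
After 4 (k): row=0 col=1 char='l'
After 5 (l): row=0 col=2 char='u'
After 6 (k): row=0 col=2 char='u'
After 7 (j): row=1 col=2 char='o'
After 8 (k): row=0 col=2 char='u'
After 9 ($): row=0 col=9 char='n'
After 10 ($): row=0 col=9 char='n'
After 11 (b): row=0 col=6 char='r'

Answer: r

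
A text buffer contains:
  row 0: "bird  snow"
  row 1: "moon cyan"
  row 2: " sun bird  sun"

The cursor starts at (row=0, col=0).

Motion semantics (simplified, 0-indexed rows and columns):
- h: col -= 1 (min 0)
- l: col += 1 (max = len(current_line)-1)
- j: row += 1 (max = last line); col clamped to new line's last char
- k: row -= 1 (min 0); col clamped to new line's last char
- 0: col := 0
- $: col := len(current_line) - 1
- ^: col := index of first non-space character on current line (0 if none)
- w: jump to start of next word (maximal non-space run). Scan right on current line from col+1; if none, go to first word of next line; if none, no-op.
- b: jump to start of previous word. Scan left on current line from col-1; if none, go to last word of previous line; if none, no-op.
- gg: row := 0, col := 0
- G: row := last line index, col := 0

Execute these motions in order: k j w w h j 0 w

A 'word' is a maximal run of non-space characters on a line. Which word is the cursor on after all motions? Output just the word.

Answer: sun

Derivation:
After 1 (k): row=0 col=0 char='b'
After 2 (j): row=1 col=0 char='m'
After 3 (w): row=1 col=5 char='c'
After 4 (w): row=2 col=1 char='s'
After 5 (h): row=2 col=0 char='_'
After 6 (j): row=2 col=0 char='_'
After 7 (0): row=2 col=0 char='_'
After 8 (w): row=2 col=1 char='s'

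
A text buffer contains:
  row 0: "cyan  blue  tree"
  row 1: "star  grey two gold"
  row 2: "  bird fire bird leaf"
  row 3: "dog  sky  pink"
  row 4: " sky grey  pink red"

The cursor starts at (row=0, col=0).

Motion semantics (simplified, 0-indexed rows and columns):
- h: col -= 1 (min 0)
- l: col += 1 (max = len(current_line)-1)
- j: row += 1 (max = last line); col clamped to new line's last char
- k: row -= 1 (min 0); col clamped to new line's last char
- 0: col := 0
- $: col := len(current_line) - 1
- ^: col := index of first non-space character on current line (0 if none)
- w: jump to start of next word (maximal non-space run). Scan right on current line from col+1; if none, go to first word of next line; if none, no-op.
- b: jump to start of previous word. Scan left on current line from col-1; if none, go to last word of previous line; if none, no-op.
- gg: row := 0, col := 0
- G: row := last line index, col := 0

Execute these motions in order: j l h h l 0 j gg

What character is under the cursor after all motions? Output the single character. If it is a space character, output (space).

Answer: c

Derivation:
After 1 (j): row=1 col=0 char='s'
After 2 (l): row=1 col=1 char='t'
After 3 (h): row=1 col=0 char='s'
After 4 (h): row=1 col=0 char='s'
After 5 (l): row=1 col=1 char='t'
After 6 (0): row=1 col=0 char='s'
After 7 (j): row=2 col=0 char='_'
After 8 (gg): row=0 col=0 char='c'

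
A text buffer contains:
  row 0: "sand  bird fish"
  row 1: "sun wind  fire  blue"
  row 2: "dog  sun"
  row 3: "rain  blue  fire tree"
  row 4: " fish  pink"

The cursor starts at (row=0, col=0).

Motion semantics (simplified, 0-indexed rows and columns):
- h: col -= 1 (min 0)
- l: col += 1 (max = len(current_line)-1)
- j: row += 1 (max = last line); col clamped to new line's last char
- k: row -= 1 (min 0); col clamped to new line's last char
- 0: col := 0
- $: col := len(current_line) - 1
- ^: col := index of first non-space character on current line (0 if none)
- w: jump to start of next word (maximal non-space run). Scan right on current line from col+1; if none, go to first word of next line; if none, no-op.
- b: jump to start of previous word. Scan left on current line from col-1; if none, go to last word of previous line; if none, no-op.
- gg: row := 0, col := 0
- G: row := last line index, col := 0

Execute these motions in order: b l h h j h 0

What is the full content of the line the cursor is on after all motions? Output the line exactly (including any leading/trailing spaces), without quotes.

Answer: sun wind  fire  blue

Derivation:
After 1 (b): row=0 col=0 char='s'
After 2 (l): row=0 col=1 char='a'
After 3 (h): row=0 col=0 char='s'
After 4 (h): row=0 col=0 char='s'
After 5 (j): row=1 col=0 char='s'
After 6 (h): row=1 col=0 char='s'
After 7 (0): row=1 col=0 char='s'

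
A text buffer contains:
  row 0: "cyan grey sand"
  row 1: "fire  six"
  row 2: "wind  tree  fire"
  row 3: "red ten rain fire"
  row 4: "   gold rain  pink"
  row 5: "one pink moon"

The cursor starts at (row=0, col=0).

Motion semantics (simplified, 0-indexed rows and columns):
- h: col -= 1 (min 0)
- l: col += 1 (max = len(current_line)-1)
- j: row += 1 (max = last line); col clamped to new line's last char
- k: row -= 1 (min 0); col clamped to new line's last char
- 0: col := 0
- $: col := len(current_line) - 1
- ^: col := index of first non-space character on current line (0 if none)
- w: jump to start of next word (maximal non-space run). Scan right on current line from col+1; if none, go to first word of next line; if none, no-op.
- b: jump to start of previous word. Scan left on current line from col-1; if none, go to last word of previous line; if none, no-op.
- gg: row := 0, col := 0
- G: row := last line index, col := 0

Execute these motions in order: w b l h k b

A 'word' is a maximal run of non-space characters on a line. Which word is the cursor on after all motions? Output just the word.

After 1 (w): row=0 col=5 char='g'
After 2 (b): row=0 col=0 char='c'
After 3 (l): row=0 col=1 char='y'
After 4 (h): row=0 col=0 char='c'
After 5 (k): row=0 col=0 char='c'
After 6 (b): row=0 col=0 char='c'

Answer: cyan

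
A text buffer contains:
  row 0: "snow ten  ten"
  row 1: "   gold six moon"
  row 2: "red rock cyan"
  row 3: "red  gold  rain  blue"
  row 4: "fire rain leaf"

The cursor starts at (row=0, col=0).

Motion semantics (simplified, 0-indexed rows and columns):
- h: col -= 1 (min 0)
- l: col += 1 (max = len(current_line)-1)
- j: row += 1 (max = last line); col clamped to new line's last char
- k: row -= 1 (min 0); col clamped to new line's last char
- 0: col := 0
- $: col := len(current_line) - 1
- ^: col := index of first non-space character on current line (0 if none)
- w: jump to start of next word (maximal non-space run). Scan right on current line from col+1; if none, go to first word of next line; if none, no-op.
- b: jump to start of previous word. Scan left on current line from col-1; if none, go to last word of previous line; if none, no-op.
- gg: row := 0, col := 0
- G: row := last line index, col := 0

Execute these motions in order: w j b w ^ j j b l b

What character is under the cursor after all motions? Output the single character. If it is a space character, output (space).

Answer: r

Derivation:
After 1 (w): row=0 col=5 char='t'
After 2 (j): row=1 col=5 char='l'
After 3 (b): row=1 col=3 char='g'
After 4 (w): row=1 col=8 char='s'
After 5 (^): row=1 col=3 char='g'
After 6 (j): row=2 col=3 char='_'
After 7 (j): row=3 col=3 char='_'
After 8 (b): row=3 col=0 char='r'
After 9 (l): row=3 col=1 char='e'
After 10 (b): row=3 col=0 char='r'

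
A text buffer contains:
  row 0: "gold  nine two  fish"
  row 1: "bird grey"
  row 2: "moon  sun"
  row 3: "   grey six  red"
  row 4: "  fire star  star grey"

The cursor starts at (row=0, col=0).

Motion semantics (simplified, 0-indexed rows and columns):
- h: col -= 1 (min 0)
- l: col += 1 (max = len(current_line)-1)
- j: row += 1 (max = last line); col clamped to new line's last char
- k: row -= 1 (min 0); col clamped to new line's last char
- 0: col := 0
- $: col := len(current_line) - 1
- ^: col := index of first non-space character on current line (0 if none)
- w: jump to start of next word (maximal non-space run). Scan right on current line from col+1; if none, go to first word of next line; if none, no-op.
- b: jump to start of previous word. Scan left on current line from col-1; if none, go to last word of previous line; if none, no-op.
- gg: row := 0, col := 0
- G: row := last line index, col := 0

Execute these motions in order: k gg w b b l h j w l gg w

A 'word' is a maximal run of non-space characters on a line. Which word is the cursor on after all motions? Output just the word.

Answer: nine

Derivation:
After 1 (k): row=0 col=0 char='g'
After 2 (gg): row=0 col=0 char='g'
After 3 (w): row=0 col=6 char='n'
After 4 (b): row=0 col=0 char='g'
After 5 (b): row=0 col=0 char='g'
After 6 (l): row=0 col=1 char='o'
After 7 (h): row=0 col=0 char='g'
After 8 (j): row=1 col=0 char='b'
After 9 (w): row=1 col=5 char='g'
After 10 (l): row=1 col=6 char='r'
After 11 (gg): row=0 col=0 char='g'
After 12 (w): row=0 col=6 char='n'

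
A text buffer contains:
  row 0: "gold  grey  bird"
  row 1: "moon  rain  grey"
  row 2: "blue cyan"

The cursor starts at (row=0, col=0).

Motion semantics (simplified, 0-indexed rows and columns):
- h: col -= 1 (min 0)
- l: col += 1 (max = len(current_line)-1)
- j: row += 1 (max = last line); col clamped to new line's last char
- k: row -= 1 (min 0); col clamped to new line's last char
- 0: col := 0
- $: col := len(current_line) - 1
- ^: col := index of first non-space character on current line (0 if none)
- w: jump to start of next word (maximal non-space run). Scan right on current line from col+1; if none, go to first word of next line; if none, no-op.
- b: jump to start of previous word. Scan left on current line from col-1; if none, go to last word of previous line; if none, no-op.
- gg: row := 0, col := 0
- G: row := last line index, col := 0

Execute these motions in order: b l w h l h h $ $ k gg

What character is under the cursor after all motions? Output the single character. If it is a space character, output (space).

After 1 (b): row=0 col=0 char='g'
After 2 (l): row=0 col=1 char='o'
After 3 (w): row=0 col=6 char='g'
After 4 (h): row=0 col=5 char='_'
After 5 (l): row=0 col=6 char='g'
After 6 (h): row=0 col=5 char='_'
After 7 (h): row=0 col=4 char='_'
After 8 ($): row=0 col=15 char='d'
After 9 ($): row=0 col=15 char='d'
After 10 (k): row=0 col=15 char='d'
After 11 (gg): row=0 col=0 char='g'

Answer: g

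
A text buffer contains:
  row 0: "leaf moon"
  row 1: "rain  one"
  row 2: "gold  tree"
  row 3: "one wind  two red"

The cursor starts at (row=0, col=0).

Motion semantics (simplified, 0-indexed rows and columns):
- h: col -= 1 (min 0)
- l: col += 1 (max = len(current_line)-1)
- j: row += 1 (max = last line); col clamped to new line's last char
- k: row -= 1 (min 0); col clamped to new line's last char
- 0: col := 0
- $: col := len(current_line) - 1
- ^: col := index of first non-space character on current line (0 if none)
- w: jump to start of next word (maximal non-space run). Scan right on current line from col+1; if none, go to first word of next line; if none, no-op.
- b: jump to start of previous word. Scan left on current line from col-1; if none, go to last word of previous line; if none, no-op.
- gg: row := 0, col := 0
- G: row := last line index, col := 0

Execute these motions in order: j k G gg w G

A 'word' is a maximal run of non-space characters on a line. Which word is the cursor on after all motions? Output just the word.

After 1 (j): row=1 col=0 char='r'
After 2 (k): row=0 col=0 char='l'
After 3 (G): row=3 col=0 char='o'
After 4 (gg): row=0 col=0 char='l'
After 5 (w): row=0 col=5 char='m'
After 6 (G): row=3 col=0 char='o'

Answer: one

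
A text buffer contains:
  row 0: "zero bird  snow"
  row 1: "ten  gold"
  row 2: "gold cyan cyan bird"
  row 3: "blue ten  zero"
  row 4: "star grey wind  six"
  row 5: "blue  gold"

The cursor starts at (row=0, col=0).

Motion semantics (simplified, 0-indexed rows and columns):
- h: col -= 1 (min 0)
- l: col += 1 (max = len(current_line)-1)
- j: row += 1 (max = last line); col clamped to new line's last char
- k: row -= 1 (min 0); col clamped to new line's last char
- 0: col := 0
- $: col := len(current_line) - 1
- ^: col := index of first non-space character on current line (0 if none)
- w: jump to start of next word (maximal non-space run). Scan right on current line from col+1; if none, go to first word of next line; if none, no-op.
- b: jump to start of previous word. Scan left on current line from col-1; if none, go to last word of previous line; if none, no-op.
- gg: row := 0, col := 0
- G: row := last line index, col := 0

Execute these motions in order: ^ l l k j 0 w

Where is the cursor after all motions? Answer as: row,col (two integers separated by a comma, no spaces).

After 1 (^): row=0 col=0 char='z'
After 2 (l): row=0 col=1 char='e'
After 3 (l): row=0 col=2 char='r'
After 4 (k): row=0 col=2 char='r'
After 5 (j): row=1 col=2 char='n'
After 6 (0): row=1 col=0 char='t'
After 7 (w): row=1 col=5 char='g'

Answer: 1,5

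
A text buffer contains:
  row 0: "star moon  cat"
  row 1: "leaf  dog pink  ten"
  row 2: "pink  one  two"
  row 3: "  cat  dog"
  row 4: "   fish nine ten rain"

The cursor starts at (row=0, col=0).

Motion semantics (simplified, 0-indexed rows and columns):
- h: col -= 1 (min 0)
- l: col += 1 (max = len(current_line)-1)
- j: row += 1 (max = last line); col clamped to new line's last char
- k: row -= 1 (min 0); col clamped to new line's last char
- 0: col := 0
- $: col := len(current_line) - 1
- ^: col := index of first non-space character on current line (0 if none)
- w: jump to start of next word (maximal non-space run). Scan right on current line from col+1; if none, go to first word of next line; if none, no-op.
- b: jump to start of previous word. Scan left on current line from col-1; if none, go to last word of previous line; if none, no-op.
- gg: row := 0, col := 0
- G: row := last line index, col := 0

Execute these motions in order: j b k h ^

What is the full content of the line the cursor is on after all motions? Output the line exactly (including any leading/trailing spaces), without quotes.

Answer: star moon  cat

Derivation:
After 1 (j): row=1 col=0 char='l'
After 2 (b): row=0 col=11 char='c'
After 3 (k): row=0 col=11 char='c'
After 4 (h): row=0 col=10 char='_'
After 5 (^): row=0 col=0 char='s'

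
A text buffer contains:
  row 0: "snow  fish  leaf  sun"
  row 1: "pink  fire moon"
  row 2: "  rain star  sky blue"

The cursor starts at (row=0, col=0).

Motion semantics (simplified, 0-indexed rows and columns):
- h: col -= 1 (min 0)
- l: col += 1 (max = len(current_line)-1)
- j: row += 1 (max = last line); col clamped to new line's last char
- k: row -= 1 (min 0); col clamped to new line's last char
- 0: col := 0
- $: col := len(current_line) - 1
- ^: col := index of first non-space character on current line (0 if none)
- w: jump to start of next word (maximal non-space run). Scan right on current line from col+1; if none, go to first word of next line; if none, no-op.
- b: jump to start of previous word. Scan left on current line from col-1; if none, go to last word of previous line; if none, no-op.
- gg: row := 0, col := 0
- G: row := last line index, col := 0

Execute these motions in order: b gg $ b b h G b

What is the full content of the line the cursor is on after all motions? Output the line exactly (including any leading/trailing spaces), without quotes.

Answer: pink  fire moon

Derivation:
After 1 (b): row=0 col=0 char='s'
After 2 (gg): row=0 col=0 char='s'
After 3 ($): row=0 col=20 char='n'
After 4 (b): row=0 col=18 char='s'
After 5 (b): row=0 col=12 char='l'
After 6 (h): row=0 col=11 char='_'
After 7 (G): row=2 col=0 char='_'
After 8 (b): row=1 col=11 char='m'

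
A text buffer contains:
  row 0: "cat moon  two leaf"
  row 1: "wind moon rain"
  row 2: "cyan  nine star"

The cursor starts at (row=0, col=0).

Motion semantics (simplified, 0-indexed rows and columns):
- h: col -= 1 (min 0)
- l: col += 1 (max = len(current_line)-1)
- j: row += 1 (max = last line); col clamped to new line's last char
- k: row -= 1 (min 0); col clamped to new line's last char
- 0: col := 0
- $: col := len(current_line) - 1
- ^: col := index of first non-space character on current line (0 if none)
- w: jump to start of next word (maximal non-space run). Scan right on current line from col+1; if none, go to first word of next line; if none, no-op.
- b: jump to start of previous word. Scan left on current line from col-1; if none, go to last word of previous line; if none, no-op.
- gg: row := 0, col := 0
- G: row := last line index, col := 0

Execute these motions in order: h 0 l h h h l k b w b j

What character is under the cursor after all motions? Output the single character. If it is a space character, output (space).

After 1 (h): row=0 col=0 char='c'
After 2 (0): row=0 col=0 char='c'
After 3 (l): row=0 col=1 char='a'
After 4 (h): row=0 col=0 char='c'
After 5 (h): row=0 col=0 char='c'
After 6 (h): row=0 col=0 char='c'
After 7 (l): row=0 col=1 char='a'
After 8 (k): row=0 col=1 char='a'
After 9 (b): row=0 col=0 char='c'
After 10 (w): row=0 col=4 char='m'
After 11 (b): row=0 col=0 char='c'
After 12 (j): row=1 col=0 char='w'

Answer: w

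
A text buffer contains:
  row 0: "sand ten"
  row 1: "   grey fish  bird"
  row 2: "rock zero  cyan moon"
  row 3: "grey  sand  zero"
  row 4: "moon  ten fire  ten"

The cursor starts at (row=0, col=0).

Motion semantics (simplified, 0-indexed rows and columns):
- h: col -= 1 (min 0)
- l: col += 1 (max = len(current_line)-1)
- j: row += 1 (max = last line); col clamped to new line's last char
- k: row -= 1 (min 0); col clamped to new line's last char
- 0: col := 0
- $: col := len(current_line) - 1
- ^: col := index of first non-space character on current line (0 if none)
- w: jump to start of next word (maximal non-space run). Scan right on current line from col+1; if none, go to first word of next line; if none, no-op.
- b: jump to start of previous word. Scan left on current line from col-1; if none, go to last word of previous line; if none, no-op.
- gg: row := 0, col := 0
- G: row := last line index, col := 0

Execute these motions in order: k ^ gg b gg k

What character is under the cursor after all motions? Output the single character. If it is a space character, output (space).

Answer: s

Derivation:
After 1 (k): row=0 col=0 char='s'
After 2 (^): row=0 col=0 char='s'
After 3 (gg): row=0 col=0 char='s'
After 4 (b): row=0 col=0 char='s'
After 5 (gg): row=0 col=0 char='s'
After 6 (k): row=0 col=0 char='s'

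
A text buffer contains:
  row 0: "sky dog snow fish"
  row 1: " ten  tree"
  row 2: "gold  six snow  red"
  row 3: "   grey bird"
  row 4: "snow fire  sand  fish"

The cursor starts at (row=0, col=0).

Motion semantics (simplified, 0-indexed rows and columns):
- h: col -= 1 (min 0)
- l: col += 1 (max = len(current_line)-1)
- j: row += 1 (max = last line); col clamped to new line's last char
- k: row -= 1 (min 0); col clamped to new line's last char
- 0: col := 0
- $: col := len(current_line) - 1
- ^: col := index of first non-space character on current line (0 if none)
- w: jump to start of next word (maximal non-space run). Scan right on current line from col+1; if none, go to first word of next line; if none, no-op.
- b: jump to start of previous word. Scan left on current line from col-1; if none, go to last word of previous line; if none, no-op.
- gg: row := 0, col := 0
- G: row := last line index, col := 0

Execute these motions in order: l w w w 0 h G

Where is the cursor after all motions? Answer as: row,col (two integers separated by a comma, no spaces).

After 1 (l): row=0 col=1 char='k'
After 2 (w): row=0 col=4 char='d'
After 3 (w): row=0 col=8 char='s'
After 4 (w): row=0 col=13 char='f'
After 5 (0): row=0 col=0 char='s'
After 6 (h): row=0 col=0 char='s'
After 7 (G): row=4 col=0 char='s'

Answer: 4,0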